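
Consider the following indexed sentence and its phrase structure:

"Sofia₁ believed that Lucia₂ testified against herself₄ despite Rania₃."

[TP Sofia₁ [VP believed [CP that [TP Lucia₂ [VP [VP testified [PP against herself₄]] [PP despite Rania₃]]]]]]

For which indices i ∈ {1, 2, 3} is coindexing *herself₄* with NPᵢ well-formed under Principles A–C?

{2}

*herself* is an anaphor, so Principle A applies: it must be bound in its binding domain.
Binding domain of *herself₄*: the embedded TP, whose subject is Lucia₂.
*Sofia₁* c-commands the anaphor but is outside its binding domain → cannot satisfy Principle A.
*Lucia₂* c-commands the anaphor within its binding domain → licit binder.
*Rania₃* does not c-command the anaphor → cannot bind it.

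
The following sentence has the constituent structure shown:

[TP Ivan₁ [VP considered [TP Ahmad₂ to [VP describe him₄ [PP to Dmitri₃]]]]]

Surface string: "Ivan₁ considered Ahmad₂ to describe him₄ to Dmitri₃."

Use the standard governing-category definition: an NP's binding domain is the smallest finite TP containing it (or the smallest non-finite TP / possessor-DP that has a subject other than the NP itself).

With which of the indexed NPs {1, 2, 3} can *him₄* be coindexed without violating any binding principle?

*him* is a pronoun, so Principle B applies: it must be free in its binding domain.
Binding domain of *him₄*: the embedded TP, whose subject is Ahmad₂.
*Ivan₁* c-commands the pronoun but from outside its binding domain, and is not c-commanded by it → coindexation permitted.
*Ahmad₂* c-commands the pronoun within its binding domain → coindexation would violate Principle B.
*Dmitri₃*: the pronoun c-commands this R-expression → coindexation would violate Principle C on *Dmitri₃*.

{1}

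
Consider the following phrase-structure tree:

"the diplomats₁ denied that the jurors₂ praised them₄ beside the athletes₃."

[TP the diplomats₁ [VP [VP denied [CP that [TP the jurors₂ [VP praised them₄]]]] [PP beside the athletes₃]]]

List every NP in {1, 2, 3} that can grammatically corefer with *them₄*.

{1, 3}

*them* is a pronoun, so Principle B applies: it must be free in its binding domain.
Binding domain of *them₄*: the embedded TP, whose subject is the jurors₂.
*the diplomats₁* c-commands the pronoun but from outside its binding domain, and is not c-commanded by it → coindexation permitted.
*the jurors₂* c-commands the pronoun within its binding domain → coindexation would violate Principle B.
*the athletes₃* and the pronoun do not c-command one another → neither Principle B nor Principle C is at stake; coindexation permitted.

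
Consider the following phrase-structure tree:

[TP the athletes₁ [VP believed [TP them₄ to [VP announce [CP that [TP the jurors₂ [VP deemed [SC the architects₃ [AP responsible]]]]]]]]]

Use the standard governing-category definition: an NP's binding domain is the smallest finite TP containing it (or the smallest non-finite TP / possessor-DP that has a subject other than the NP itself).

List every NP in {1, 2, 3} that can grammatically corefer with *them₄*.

*them* is a pronoun, so Principle B applies: it must be free in its binding domain.
Binding domain of *them₄*: the matrix TP, whose subject is the athletes₁.
*the athletes₁* c-commands the pronoun within its binding domain → coindexation would violate Principle B.
*the jurors₂*: the pronoun c-commands this R-expression → coindexation would violate Principle C on *the jurors₂*.
*the architects₃*: the pronoun c-commands this R-expression → coindexation would violate Principle C on *the architects₃*.

none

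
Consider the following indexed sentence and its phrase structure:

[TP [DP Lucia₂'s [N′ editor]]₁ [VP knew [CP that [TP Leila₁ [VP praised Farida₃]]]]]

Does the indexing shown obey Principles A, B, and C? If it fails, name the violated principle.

The two coindexed NPs are *[Lucia₂'s editor]₁* and *Leila₁*.
*Leila₁* is an R-expression. Principle C requires it to be free everywhere.
*[Lucia₂'s editor]₁* c-commands it and carries the same index.
The R-expression is bound → Principle C violation.

Principle C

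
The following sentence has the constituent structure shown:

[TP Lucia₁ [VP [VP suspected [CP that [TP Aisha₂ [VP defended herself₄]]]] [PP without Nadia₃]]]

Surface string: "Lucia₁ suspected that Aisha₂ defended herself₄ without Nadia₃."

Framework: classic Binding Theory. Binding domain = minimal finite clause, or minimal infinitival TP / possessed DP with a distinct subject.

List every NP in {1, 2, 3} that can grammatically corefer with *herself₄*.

*herself* is an anaphor, so Principle A applies: it must be bound in its binding domain.
Binding domain of *herself₄*: the embedded TP, whose subject is Aisha₂.
*Lucia₁* c-commands the anaphor but is outside its binding domain → cannot satisfy Principle A.
*Aisha₂* c-commands the anaphor within its binding domain → licit binder.
*Nadia₃* does not c-command the anaphor → cannot bind it.

{2}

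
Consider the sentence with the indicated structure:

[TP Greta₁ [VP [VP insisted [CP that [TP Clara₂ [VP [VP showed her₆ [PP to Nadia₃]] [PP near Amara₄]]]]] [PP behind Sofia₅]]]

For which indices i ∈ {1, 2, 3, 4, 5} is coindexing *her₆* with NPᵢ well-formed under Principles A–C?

*her* is a pronoun, so Principle B applies: it must be free in its binding domain.
Binding domain of *her₆*: the embedded TP, whose subject is Clara₂.
*Greta₁* c-commands the pronoun but from outside its binding domain, and is not c-commanded by it → coindexation permitted.
*Clara₂* c-commands the pronoun within its binding domain → coindexation would violate Principle B.
*Nadia₃*: the pronoun c-commands this R-expression → coindexation would violate Principle C on *Nadia₃*.
*Amara₄* and the pronoun do not c-command one another → neither Principle B nor Principle C is at stake; coindexation permitted.
*Sofia₅* and the pronoun do not c-command one another → neither Principle B nor Principle C is at stake; coindexation permitted.

{1, 4, 5}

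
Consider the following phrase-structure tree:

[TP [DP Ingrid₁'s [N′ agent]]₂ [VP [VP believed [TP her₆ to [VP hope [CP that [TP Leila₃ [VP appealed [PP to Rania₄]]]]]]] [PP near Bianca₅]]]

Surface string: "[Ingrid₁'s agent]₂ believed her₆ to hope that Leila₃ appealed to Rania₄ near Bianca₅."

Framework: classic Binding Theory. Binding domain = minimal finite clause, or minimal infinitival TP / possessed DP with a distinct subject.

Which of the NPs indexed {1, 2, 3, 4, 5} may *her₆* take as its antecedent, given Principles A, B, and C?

*her* is a pronoun, so Principle B applies: it must be free in its binding domain.
Binding domain of *her₆*: the matrix TP, whose subject is [Ingrid₁'s agent]₂.
*Ingrid₁* and the pronoun do not c-command one another → neither Principle B nor Principle C is at stake; coindexation permitted.
*[Ingrid₁'s agent]₂* c-commands the pronoun within its binding domain → coindexation would violate Principle B.
*Leila₃*: the pronoun c-commands this R-expression → coindexation would violate Principle C on *Leila₃*.
*Rania₄*: the pronoun c-commands this R-expression → coindexation would violate Principle C on *Rania₄*.
*Bianca₅* and the pronoun do not c-command one another → neither Principle B nor Principle C is at stake; coindexation permitted.

{1, 5}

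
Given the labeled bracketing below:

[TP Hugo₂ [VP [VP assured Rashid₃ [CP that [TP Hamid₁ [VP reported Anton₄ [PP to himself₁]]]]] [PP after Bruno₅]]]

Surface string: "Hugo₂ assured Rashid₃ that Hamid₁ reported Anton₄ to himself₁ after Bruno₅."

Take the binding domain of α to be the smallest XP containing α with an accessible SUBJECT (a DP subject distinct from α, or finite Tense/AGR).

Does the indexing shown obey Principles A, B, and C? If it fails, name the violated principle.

The two coindexed NPs are *Hamid₁* and *himself₁*.
*himself₁* is an anaphor; its binding domain is the embedded TP, whose subject is Hamid₁. *Hamid₁* c-commands it within that domain and shares its index, so Principle A is satisfied.
*Hamid₁* is an R-expression; *himself₁* does not c-command it, and no other NP shares its index, so Principle C is satisfied.
All principles are respected.

grammatical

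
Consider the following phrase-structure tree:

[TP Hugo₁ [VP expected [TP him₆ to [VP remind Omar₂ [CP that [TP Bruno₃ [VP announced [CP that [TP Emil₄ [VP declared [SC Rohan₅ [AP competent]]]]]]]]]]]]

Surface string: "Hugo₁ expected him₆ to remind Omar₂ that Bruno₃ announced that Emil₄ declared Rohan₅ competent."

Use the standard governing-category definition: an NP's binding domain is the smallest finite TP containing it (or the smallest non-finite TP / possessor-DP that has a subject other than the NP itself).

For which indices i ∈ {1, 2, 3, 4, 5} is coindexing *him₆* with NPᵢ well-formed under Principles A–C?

*him* is a pronoun, so Principle B applies: it must be free in its binding domain.
Binding domain of *him₆*: the matrix TP, whose subject is Hugo₁.
*Hugo₁* c-commands the pronoun within its binding domain → coindexation would violate Principle B.
*Omar₂*: the pronoun c-commands this R-expression → coindexation would violate Principle C on *Omar₂*.
*Bruno₃*: the pronoun c-commands this R-expression → coindexation would violate Principle C on *Bruno₃*.
*Emil₄*: the pronoun c-commands this R-expression → coindexation would violate Principle C on *Emil₄*.
*Rohan₅*: the pronoun c-commands this R-expression → coindexation would violate Principle C on *Rohan₅*.

none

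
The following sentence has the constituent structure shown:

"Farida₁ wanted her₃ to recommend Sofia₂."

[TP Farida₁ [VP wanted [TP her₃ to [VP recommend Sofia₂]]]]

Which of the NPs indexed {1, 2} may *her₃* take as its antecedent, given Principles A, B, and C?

none

*her* is a pronoun, so Principle B applies: it must be free in its binding domain.
Binding domain of *her₃*: the matrix TP, whose subject is Farida₁.
*Farida₁* c-commands the pronoun within its binding domain → coindexation would violate Principle B.
*Sofia₂*: the pronoun c-commands this R-expression → coindexation would violate Principle C on *Sofia₂*.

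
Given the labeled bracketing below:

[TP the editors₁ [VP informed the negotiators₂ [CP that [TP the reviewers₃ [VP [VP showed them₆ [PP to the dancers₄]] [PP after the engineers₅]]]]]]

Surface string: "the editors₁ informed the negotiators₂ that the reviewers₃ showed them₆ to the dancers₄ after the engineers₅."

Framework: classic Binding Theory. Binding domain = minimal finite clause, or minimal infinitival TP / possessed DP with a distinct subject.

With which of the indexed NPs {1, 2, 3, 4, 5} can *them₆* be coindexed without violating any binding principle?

*them* is a pronoun, so Principle B applies: it must be free in its binding domain.
Binding domain of *them₆*: the embedded TP, whose subject is the reviewers₃.
*the editors₁* c-commands the pronoun but from outside its binding domain, and is not c-commanded by it → coindexation permitted.
*the negotiators₂* c-commands the pronoun but from outside its binding domain, and is not c-commanded by it → coindexation permitted.
*the reviewers₃* c-commands the pronoun within its binding domain → coindexation would violate Principle B.
*the dancers₄*: the pronoun c-commands this R-expression → coindexation would violate Principle C on *the dancers₄*.
*the engineers₅* and the pronoun do not c-command one another → neither Principle B nor Principle C is at stake; coindexation permitted.

{1, 2, 5}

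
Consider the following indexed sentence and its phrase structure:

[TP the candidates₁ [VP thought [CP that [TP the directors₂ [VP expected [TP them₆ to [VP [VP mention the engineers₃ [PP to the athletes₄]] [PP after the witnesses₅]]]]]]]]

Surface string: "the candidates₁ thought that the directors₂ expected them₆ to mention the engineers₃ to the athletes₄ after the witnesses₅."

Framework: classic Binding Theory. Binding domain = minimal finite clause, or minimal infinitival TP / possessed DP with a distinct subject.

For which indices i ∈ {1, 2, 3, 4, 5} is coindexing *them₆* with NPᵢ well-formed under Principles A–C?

{1}

*them* is a pronoun, so Principle B applies: it must be free in its binding domain.
Binding domain of *them₆*: the embedded TP, whose subject is the directors₂.
*the candidates₁* c-commands the pronoun but from outside its binding domain, and is not c-commanded by it → coindexation permitted.
*the directors₂* c-commands the pronoun within its binding domain → coindexation would violate Principle B.
*the engineers₃*: the pronoun c-commands this R-expression → coindexation would violate Principle C on *the engineers₃*.
*the athletes₄*: the pronoun c-commands this R-expression → coindexation would violate Principle C on *the athletes₄*.
*the witnesses₅*: the pronoun c-commands this R-expression → coindexation would violate Principle C on *the witnesses₅*.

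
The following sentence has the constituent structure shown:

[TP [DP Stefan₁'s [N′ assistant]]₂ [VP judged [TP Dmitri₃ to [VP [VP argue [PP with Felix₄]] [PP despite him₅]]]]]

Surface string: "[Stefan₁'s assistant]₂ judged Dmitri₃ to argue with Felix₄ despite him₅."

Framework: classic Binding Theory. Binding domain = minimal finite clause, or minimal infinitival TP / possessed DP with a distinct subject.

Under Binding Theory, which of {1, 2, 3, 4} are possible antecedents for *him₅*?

{1, 2, 4}

*him* is a pronoun, so Principle B applies: it must be free in its binding domain.
Binding domain of *him₅*: the embedded TP, whose subject is Dmitri₃.
*Stefan₁* and the pronoun do not c-command one another → neither Principle B nor Principle C is at stake; coindexation permitted.
*[Stefan₁'s assistant]₂* c-commands the pronoun but from outside its binding domain, and is not c-commanded by it → coindexation permitted.
*Dmitri₃* c-commands the pronoun within its binding domain → coindexation would violate Principle B.
*Felix₄* and the pronoun do not c-command one another → neither Principle B nor Principle C is at stake; coindexation permitted.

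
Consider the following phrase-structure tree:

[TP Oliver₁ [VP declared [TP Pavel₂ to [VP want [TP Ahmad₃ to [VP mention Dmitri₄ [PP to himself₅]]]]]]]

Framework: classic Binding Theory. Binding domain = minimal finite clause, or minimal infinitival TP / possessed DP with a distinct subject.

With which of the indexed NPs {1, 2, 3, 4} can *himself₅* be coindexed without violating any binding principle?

{3, 4}

*himself* is an anaphor, so Principle A applies: it must be bound in its binding domain.
Binding domain of *himself₅*: the embedded TP, whose subject is Ahmad₃.
*Oliver₁* c-commands the anaphor but is outside its binding domain → cannot satisfy Principle A.
*Pavel₂* c-commands the anaphor but is outside its binding domain → cannot satisfy Principle A.
*Ahmad₃* c-commands the anaphor within its binding domain → licit binder.
*Dmitri₄* c-commands the anaphor within its binding domain → licit binder.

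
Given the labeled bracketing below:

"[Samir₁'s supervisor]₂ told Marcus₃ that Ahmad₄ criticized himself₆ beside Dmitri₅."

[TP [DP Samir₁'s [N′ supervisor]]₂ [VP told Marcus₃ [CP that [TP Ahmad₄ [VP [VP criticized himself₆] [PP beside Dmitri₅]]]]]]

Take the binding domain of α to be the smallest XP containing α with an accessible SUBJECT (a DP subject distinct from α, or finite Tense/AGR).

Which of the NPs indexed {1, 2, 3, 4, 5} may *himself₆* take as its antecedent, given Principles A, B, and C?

{4}

*himself* is an anaphor, so Principle A applies: it must be bound in its binding domain.
Binding domain of *himself₆*: the embedded TP, whose subject is Ahmad₄.
*Samir₁* does not c-command the anaphor → cannot bind it.
*[Samir₁'s supervisor]₂* c-commands the anaphor but is outside its binding domain → cannot satisfy Principle A.
*Marcus₃* c-commands the anaphor but is outside its binding domain → cannot satisfy Principle A.
*Ahmad₄* c-commands the anaphor within its binding domain → licit binder.
*Dmitri₅* does not c-command the anaphor → cannot bind it.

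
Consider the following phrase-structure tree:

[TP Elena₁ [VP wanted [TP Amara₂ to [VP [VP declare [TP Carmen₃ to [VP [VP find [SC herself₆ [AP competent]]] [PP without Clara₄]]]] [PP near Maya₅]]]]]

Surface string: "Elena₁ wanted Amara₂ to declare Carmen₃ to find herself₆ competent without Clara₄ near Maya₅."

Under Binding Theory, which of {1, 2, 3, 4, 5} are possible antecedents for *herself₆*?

*herself* is an anaphor, so Principle A applies: it must be bound in its binding domain.
Binding domain of *herself₆*: the embedded TP, whose subject is Carmen₃.
*Elena₁* c-commands the anaphor but is outside its binding domain → cannot satisfy Principle A.
*Amara₂* c-commands the anaphor but is outside its binding domain → cannot satisfy Principle A.
*Carmen₃* c-commands the anaphor within its binding domain → licit binder.
*Clara₄* does not c-command the anaphor → cannot bind it.
*Maya₅* does not c-command the anaphor → cannot bind it.

{3}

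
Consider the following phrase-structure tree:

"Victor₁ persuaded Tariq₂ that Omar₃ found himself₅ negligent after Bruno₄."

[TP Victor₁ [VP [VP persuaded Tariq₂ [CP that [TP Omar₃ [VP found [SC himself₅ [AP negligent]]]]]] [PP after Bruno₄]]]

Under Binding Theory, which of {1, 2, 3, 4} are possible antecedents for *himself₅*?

*himself* is an anaphor, so Principle A applies: it must be bound in its binding domain.
Binding domain of *himself₅*: the embedded TP, whose subject is Omar₃.
*Victor₁* c-commands the anaphor but is outside its binding domain → cannot satisfy Principle A.
*Tariq₂* c-commands the anaphor but is outside its binding domain → cannot satisfy Principle A.
*Omar₃* c-commands the anaphor within its binding domain → licit binder.
*Bruno₄* does not c-command the anaphor → cannot bind it.

{3}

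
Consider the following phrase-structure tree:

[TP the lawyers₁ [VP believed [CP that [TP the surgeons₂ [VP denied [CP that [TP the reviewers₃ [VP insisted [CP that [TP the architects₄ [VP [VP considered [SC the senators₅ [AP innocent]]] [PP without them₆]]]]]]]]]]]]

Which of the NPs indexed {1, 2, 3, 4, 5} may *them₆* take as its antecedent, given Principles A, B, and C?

*them* is a pronoun, so Principle B applies: it must be free in its binding domain.
Binding domain of *them₆*: the embedded TP, whose subject is the architects₄.
*the lawyers₁* c-commands the pronoun but from outside its binding domain, and is not c-commanded by it → coindexation permitted.
*the surgeons₂* c-commands the pronoun but from outside its binding domain, and is not c-commanded by it → coindexation permitted.
*the reviewers₃* c-commands the pronoun but from outside its binding domain, and is not c-commanded by it → coindexation permitted.
*the architects₄* c-commands the pronoun within its binding domain → coindexation would violate Principle B.
*the senators₅* and the pronoun do not c-command one another → neither Principle B nor Principle C is at stake; coindexation permitted.

{1, 2, 3, 5}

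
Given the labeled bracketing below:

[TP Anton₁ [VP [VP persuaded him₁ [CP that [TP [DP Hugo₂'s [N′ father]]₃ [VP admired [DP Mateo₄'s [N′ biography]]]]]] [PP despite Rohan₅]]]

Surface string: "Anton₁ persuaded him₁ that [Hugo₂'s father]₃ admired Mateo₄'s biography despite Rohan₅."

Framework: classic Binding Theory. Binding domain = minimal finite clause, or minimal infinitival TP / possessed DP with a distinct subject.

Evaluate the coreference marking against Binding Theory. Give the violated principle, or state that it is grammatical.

The two coindexed NPs are *Anton₁* and *him₁*.
*him₁* is a pronoun. Its binding domain is the matrix TP, whose subject is Anton₁.
*Anton₁* c-commands it within that domain and carries the same index.
The pronoun is locally bound → Principle B violation.

Principle B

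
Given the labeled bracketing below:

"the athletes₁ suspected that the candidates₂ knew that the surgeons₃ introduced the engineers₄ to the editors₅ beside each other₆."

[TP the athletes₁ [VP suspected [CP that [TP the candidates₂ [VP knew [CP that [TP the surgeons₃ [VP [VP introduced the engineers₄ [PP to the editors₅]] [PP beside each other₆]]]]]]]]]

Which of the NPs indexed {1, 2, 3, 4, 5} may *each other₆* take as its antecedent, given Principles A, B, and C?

{3}

*each other* is an anaphor, so Principle A applies: it must be bound in its binding domain.
Binding domain of *each other₆*: the embedded TP, whose subject is the surgeons₃.
*the athletes₁* c-commands the anaphor but is outside its binding domain → cannot satisfy Principle A.
*the candidates₂* c-commands the anaphor but is outside its binding domain → cannot satisfy Principle A.
*the surgeons₃* c-commands the anaphor within its binding domain → licit binder.
*the engineers₄* does not c-command the anaphor → cannot bind it.
*the editors₅* does not c-command the anaphor → cannot bind it.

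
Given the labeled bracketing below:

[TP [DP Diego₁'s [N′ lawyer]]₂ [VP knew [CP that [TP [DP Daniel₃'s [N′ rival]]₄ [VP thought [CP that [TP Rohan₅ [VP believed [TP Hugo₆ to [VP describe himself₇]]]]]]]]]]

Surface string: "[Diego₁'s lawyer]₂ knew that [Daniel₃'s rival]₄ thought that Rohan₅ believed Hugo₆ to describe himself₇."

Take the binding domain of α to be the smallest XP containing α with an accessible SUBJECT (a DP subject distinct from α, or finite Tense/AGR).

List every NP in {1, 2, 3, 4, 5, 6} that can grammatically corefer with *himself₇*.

*himself* is an anaphor, so Principle A applies: it must be bound in its binding domain.
Binding domain of *himself₇*: the embedded TP, whose subject is Hugo₆.
*Diego₁* does not c-command the anaphor → cannot bind it.
*[Diego₁'s lawyer]₂* c-commands the anaphor but is outside its binding domain → cannot satisfy Principle A.
*Daniel₃* does not c-command the anaphor → cannot bind it.
*[Daniel₃'s rival]₄* c-commands the anaphor but is outside its binding domain → cannot satisfy Principle A.
*Rohan₅* c-commands the anaphor but is outside its binding domain → cannot satisfy Principle A.
*Hugo₆* c-commands the anaphor within its binding domain → licit binder.

{6}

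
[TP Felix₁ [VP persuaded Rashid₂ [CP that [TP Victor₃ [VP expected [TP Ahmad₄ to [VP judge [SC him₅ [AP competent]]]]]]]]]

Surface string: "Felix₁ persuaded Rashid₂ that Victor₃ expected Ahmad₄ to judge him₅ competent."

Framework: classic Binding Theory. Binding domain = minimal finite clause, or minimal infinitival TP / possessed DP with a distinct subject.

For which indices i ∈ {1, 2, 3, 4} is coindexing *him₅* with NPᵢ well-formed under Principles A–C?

*him* is a pronoun, so Principle B applies: it must be free in its binding domain.
Binding domain of *him₅*: the embedded TP, whose subject is Ahmad₄.
*Felix₁* c-commands the pronoun but from outside its binding domain, and is not c-commanded by it → coindexation permitted.
*Rashid₂* c-commands the pronoun but from outside its binding domain, and is not c-commanded by it → coindexation permitted.
*Victor₃* c-commands the pronoun but from outside its binding domain, and is not c-commanded by it → coindexation permitted.
*Ahmad₄* c-commands the pronoun within its binding domain → coindexation would violate Principle B.

{1, 2, 3}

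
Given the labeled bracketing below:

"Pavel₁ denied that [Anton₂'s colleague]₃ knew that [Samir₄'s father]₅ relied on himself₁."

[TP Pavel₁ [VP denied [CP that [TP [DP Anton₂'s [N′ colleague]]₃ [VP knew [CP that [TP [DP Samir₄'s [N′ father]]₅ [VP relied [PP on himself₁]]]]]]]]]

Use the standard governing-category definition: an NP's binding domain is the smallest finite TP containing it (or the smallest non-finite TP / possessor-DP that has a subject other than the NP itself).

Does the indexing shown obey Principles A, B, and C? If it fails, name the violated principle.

The two coindexed NPs are *Pavel₁* and *himself₁*.
*himself₁* is an anaphor. Principle A requires it to be bound within its binding domain — the embedded TP, whose subject is [Samir₄'s father]₅.
Within that domain it is c-commanded by *[Samir₄'s father]₅*, which does not share its index.
*Pavel₁* does c-command the anaphor, but from outside its binding domain.
The anaphor is unbound in its domain → Principle A violation.

Principle A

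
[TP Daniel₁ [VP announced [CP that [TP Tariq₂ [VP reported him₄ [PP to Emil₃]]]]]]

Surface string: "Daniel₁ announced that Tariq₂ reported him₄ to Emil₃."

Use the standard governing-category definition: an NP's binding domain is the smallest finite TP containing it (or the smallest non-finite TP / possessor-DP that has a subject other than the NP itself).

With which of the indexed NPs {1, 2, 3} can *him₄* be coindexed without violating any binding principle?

*him* is a pronoun, so Principle B applies: it must be free in its binding domain.
Binding domain of *him₄*: the embedded TP, whose subject is Tariq₂.
*Daniel₁* c-commands the pronoun but from outside its binding domain, and is not c-commanded by it → coindexation permitted.
*Tariq₂* c-commands the pronoun within its binding domain → coindexation would violate Principle B.
*Emil₃*: the pronoun c-commands this R-expression → coindexation would violate Principle C on *Emil₃*.

{1}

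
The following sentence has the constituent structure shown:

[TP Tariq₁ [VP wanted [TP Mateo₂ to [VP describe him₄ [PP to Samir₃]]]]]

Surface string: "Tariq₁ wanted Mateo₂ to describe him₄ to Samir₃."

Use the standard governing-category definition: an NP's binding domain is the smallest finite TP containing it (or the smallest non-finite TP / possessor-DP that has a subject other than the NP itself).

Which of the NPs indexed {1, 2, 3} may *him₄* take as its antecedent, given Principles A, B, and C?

{1}

*him* is a pronoun, so Principle B applies: it must be free in its binding domain.
Binding domain of *him₄*: the embedded TP, whose subject is Mateo₂.
*Tariq₁* c-commands the pronoun but from outside its binding domain, and is not c-commanded by it → coindexation permitted.
*Mateo₂* c-commands the pronoun within its binding domain → coindexation would violate Principle B.
*Samir₃*: the pronoun c-commands this R-expression → coindexation would violate Principle C on *Samir₃*.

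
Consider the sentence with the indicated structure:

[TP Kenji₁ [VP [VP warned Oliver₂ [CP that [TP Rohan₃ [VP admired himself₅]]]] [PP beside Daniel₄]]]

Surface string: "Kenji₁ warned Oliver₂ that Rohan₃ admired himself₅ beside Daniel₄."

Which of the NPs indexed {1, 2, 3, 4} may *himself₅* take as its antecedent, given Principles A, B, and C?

{3}

*himself* is an anaphor, so Principle A applies: it must be bound in its binding domain.
Binding domain of *himself₅*: the embedded TP, whose subject is Rohan₃.
*Kenji₁* c-commands the anaphor but is outside its binding domain → cannot satisfy Principle A.
*Oliver₂* c-commands the anaphor but is outside its binding domain → cannot satisfy Principle A.
*Rohan₃* c-commands the anaphor within its binding domain → licit binder.
*Daniel₄* does not c-command the anaphor → cannot bind it.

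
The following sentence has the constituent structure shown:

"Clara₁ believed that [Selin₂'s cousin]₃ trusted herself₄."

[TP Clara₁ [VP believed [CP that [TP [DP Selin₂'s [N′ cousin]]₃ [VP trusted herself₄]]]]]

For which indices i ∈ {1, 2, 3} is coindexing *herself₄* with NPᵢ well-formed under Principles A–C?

*herself* is an anaphor, so Principle A applies: it must be bound in its binding domain.
Binding domain of *herself₄*: the embedded TP, whose subject is [Selin₂'s cousin]₃.
*Clara₁* c-commands the anaphor but is outside its binding domain → cannot satisfy Principle A.
*Selin₂* does not c-command the anaphor → cannot bind it.
*[Selin₂'s cousin]₃* c-commands the anaphor within its binding domain → licit binder.

{3}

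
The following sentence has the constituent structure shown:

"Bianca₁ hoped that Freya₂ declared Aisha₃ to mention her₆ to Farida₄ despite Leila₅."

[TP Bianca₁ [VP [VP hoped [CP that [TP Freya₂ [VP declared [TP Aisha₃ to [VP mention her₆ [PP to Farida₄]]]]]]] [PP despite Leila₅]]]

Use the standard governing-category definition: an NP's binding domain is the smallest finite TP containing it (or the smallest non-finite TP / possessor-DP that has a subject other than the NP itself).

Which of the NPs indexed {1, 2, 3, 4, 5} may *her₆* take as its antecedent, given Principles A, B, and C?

*her* is a pronoun, so Principle B applies: it must be free in its binding domain.
Binding domain of *her₆*: the embedded TP, whose subject is Aisha₃.
*Bianca₁* c-commands the pronoun but from outside its binding domain, and is not c-commanded by it → coindexation permitted.
*Freya₂* c-commands the pronoun but from outside its binding domain, and is not c-commanded by it → coindexation permitted.
*Aisha₃* c-commands the pronoun within its binding domain → coindexation would violate Principle B.
*Farida₄*: the pronoun c-commands this R-expression → coindexation would violate Principle C on *Farida₄*.
*Leila₅* and the pronoun do not c-command one another → neither Principle B nor Principle C is at stake; coindexation permitted.

{1, 2, 5}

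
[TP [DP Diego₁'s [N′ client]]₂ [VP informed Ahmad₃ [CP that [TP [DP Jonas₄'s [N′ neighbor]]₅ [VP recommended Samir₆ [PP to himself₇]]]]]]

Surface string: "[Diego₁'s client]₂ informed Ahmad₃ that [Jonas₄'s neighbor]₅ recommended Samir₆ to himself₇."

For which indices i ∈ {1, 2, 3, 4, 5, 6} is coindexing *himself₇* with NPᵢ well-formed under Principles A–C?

{5, 6}

*himself* is an anaphor, so Principle A applies: it must be bound in its binding domain.
Binding domain of *himself₇*: the embedded TP, whose subject is [Jonas₄'s neighbor]₅.
*Diego₁* does not c-command the anaphor → cannot bind it.
*[Diego₁'s client]₂* c-commands the anaphor but is outside its binding domain → cannot satisfy Principle A.
*Ahmad₃* c-commands the anaphor but is outside its binding domain → cannot satisfy Principle A.
*Jonas₄* does not c-command the anaphor → cannot bind it.
*[Jonas₄'s neighbor]₅* c-commands the anaphor within its binding domain → licit binder.
*Samir₆* c-commands the anaphor within its binding domain → licit binder.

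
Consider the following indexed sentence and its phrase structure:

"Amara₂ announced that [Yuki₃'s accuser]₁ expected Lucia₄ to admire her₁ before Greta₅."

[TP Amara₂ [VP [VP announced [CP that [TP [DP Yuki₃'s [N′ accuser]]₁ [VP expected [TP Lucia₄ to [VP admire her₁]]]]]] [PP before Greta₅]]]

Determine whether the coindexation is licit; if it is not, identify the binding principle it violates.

grammatical

The two coindexed NPs are *[Yuki₃'s accuser]₁* and *her₁*.
*her₁* is a pronoun; its binding domain is the embedded TP, whose subject is Lucia₄. Within that domain it is c-commanded only by *Lucia₄*, which carries a different index — the pronoun is free locally, so Principle B holds.
*[Yuki₃'s accuser]₁* is an R-expression; *her₁* does not c-command it, and no other NP shares its index, so Principle C is satisfied.
All principles are respected.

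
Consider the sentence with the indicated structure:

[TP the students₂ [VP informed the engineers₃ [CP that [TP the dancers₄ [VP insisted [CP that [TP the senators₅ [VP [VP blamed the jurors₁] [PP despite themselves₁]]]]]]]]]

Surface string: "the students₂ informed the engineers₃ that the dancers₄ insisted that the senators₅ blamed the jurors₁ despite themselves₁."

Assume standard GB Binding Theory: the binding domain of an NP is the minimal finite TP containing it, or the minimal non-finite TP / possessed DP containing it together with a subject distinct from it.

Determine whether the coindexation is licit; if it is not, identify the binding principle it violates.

Principle A

The two coindexed NPs are *the jurors₁* and *themselves₁*.
*themselves₁* is an anaphor. Principle A requires it to be bound within its binding domain — the embedded TP, whose subject is the senators₅.
Within that domain it is c-commanded by *the senators₅*, which does not share its index.
*the jurors₁* does not c-command the anaphor at all.
The anaphor is unbound in its domain → Principle A violation.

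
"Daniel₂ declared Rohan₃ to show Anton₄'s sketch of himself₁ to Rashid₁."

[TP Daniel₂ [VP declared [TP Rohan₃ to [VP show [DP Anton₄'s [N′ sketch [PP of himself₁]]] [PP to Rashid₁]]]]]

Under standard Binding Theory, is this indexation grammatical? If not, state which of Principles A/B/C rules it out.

Principle A

The two coindexed NPs are *Rashid₁* and *himself₁*.
*himself₁* is an anaphor. Principle A requires it to be bound within its binding domain — the possessed DP, whose subject is Anton₄.
Within that domain it is c-commanded by *Anton₄*, which does not share its index.
*Rashid₁* does not c-command the anaphor at all.
The anaphor is unbound in its domain → Principle A violation.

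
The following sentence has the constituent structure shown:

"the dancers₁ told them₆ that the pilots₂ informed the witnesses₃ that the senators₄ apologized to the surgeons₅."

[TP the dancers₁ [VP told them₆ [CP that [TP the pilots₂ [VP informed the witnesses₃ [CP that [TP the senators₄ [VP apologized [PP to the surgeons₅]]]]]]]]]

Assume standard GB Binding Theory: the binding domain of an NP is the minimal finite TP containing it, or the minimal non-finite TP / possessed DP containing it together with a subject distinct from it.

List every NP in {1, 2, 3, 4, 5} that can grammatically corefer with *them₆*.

*them* is a pronoun, so Principle B applies: it must be free in its binding domain.
Binding domain of *them₆*: the matrix TP, whose subject is the dancers₁.
*the dancers₁* c-commands the pronoun within its binding domain → coindexation would violate Principle B.
*the pilots₂*: the pronoun c-commands this R-expression → coindexation would violate Principle C on *the pilots₂*.
*the witnesses₃*: the pronoun c-commands this R-expression → coindexation would violate Principle C on *the witnesses₃*.
*the senators₄*: the pronoun c-commands this R-expression → coindexation would violate Principle C on *the senators₄*.
*the surgeons₅*: the pronoun c-commands this R-expression → coindexation would violate Principle C on *the surgeons₅*.

none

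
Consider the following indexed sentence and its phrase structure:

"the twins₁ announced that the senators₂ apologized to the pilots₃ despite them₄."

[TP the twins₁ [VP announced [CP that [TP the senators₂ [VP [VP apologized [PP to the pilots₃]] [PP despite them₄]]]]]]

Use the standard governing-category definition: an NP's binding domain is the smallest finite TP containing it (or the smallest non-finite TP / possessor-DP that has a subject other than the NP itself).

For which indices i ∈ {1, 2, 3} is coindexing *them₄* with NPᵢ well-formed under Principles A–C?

*them* is a pronoun, so Principle B applies: it must be free in its binding domain.
Binding domain of *them₄*: the embedded TP, whose subject is the senators₂.
*the twins₁* c-commands the pronoun but from outside its binding domain, and is not c-commanded by it → coindexation permitted.
*the senators₂* c-commands the pronoun within its binding domain → coindexation would violate Principle B.
*the pilots₃* and the pronoun do not c-command one another → neither Principle B nor Principle C is at stake; coindexation permitted.

{1, 3}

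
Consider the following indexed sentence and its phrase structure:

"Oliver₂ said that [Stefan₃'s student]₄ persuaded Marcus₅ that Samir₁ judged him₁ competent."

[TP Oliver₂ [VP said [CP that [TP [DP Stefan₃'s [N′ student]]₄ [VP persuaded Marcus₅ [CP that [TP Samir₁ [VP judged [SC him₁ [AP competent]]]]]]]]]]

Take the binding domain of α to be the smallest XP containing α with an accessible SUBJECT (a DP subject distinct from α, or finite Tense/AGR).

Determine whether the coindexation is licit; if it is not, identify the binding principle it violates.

The two coindexed NPs are *Samir₁* and *him₁*.
*him₁* is a pronoun. Its binding domain is the embedded TP, whose subject is Samir₁.
*Samir₁* c-commands it within that domain and carries the same index.
The pronoun is locally bound → Principle B violation.

Principle B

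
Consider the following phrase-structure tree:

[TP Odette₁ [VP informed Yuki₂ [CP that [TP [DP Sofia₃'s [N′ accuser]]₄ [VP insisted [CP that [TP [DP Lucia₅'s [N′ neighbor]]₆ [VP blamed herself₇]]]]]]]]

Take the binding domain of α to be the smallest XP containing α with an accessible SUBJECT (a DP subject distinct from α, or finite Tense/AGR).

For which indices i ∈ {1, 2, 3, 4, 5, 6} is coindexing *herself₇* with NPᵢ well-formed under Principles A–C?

{6}

*herself* is an anaphor, so Principle A applies: it must be bound in its binding domain.
Binding domain of *herself₇*: the embedded TP, whose subject is [Lucia₅'s neighbor]₆.
*Odette₁* c-commands the anaphor but is outside its binding domain → cannot satisfy Principle A.
*Yuki₂* c-commands the anaphor but is outside its binding domain → cannot satisfy Principle A.
*Sofia₃* does not c-command the anaphor → cannot bind it.
*[Sofia₃'s accuser]₄* c-commands the anaphor but is outside its binding domain → cannot satisfy Principle A.
*Lucia₅* does not c-command the anaphor → cannot bind it.
*[Lucia₅'s neighbor]₆* c-commands the anaphor within its binding domain → licit binder.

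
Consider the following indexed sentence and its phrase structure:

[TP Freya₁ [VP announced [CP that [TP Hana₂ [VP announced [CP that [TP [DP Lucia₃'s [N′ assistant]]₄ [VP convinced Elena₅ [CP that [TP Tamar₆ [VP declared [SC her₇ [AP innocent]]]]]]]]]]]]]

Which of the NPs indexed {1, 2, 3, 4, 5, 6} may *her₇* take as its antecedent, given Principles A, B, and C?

{1, 2, 3, 4, 5}

*her* is a pronoun, so Principle B applies: it must be free in its binding domain.
Binding domain of *her₇*: the embedded TP, whose subject is Tamar₆.
*Freya₁* c-commands the pronoun but from outside its binding domain, and is not c-commanded by it → coindexation permitted.
*Hana₂* c-commands the pronoun but from outside its binding domain, and is not c-commanded by it → coindexation permitted.
*Lucia₃* and the pronoun do not c-command one another → neither Principle B nor Principle C is at stake; coindexation permitted.
*[Lucia₃'s assistant]₄* c-commands the pronoun but from outside its binding domain, and is not c-commanded by it → coindexation permitted.
*Elena₅* c-commands the pronoun but from outside its binding domain, and is not c-commanded by it → coindexation permitted.
*Tamar₆* c-commands the pronoun within its binding domain → coindexation would violate Principle B.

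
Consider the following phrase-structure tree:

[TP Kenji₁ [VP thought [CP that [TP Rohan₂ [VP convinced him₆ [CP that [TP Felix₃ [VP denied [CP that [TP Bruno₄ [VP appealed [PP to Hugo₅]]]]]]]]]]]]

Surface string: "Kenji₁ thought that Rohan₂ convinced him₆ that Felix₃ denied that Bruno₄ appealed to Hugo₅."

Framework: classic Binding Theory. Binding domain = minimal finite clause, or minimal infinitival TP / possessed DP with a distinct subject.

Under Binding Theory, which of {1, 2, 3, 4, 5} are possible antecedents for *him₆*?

{1}

*him* is a pronoun, so Principle B applies: it must be free in its binding domain.
Binding domain of *him₆*: the embedded TP, whose subject is Rohan₂.
*Kenji₁* c-commands the pronoun but from outside its binding domain, and is not c-commanded by it → coindexation permitted.
*Rohan₂* c-commands the pronoun within its binding domain → coindexation would violate Principle B.
*Felix₃*: the pronoun c-commands this R-expression → coindexation would violate Principle C on *Felix₃*.
*Bruno₄*: the pronoun c-commands this R-expression → coindexation would violate Principle C on *Bruno₄*.
*Hugo₅*: the pronoun c-commands this R-expression → coindexation would violate Principle C on *Hugo₅*.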